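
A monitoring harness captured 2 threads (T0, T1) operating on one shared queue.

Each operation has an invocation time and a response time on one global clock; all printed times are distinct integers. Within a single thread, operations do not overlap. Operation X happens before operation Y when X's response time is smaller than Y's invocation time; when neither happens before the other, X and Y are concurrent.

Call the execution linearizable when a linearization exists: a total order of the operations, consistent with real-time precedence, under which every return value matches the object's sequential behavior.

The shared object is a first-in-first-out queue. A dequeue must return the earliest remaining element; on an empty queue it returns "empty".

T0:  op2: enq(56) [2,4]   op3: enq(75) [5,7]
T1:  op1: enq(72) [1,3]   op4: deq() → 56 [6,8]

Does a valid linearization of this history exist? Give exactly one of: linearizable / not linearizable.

witness order: op2, op1, op3, op4
step 1: op2 enq(56) — queue <56>
step 2: op1 enq(72) — queue <56,72>
step 3: op3 enq(75) — queue <56,72,75>
step 4: op4 deq() → 56 — queue <72,75>

linearizable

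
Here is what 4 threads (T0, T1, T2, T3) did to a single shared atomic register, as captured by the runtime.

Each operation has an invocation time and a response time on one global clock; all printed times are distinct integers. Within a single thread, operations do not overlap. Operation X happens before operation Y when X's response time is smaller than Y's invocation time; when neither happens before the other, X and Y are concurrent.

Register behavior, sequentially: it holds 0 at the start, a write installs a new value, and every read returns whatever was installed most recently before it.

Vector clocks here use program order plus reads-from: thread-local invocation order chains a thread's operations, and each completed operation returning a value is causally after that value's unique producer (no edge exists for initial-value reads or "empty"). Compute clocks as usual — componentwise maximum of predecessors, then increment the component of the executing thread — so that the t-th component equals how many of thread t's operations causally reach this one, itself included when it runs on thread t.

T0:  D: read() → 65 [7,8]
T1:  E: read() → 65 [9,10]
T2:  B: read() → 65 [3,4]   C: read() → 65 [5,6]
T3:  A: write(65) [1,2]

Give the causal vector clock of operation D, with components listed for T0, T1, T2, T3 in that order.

(1, 0, 0, 1)

A, invoked 1, has no incoming edges; only T3's bump applies → (0, 0, 0, 1)
B, invoked 3, takes VC(A)=(0, 0, 0, 1) under max, adds 1 for T2 → (0, 0, 1, 1)
E, invoked 9, takes VC(A)=(0, 0, 0, 1) under max, adds 1 for T1 → (0, 1, 0, 1)
D, invoked 7, takes VC(A)=(0, 0, 0, 1) under max, adds 1 for T0 → (1, 0, 0, 1)
C, invoked 5, takes VC(A)=(0, 0, 0, 1), VC(B)=(0, 0, 1, 1) under max, adds 1 for T2 → (0, 0, 2, 1)
target: VC(D) = (1, 0, 0, 1)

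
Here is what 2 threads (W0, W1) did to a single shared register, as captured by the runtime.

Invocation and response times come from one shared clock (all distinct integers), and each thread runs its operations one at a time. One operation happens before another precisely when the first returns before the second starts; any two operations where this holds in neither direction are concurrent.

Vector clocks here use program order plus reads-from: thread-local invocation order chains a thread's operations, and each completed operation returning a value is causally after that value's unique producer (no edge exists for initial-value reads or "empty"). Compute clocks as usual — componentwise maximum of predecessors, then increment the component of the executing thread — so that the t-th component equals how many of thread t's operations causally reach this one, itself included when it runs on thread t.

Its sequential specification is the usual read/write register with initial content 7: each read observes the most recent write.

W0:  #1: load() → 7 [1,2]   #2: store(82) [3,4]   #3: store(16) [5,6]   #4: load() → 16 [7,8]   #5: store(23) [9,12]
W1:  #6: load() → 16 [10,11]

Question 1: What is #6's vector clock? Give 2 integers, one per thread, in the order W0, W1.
(3, 1)

no predecessors for #1 (invoked 1): W0 increments from zero → (1, 0)
VC(#2, invoked at 3): max of VC(#1)=(1, 0), then +1 on thread W0 → (2, 0)
VC(#3, invoked at 5): max of VC(#2)=(2, 0), then +1 on thread W0 → (3, 0)
VC(#6, invoked at 10): max of VC(#3)=(3, 0), then +1 on thread W1 → (3, 1)
VC(#4, invoked at 7): max of VC(#3)=(3, 0), then +1 on thread W0 → (4, 0)
VC(#5, invoked at 9): max of VC(#4)=(4, 0), then +1 on thread W0 → (5, 0)
target: VC(#6) = (3, 1)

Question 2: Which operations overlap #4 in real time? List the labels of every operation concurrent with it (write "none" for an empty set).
none

overlap test against #4 [7,8]: concurrent iff the interval meets 7..8
#1 [1,2]: before
#2 [3,4]: before
#3 [5,6]: before
#5 [9,12]: after
#6 [10,11]: after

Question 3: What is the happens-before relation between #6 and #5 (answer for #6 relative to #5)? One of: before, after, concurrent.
concurrent

#6 spans [10,11], #5 spans [9,12]
the intervals overlap in both directions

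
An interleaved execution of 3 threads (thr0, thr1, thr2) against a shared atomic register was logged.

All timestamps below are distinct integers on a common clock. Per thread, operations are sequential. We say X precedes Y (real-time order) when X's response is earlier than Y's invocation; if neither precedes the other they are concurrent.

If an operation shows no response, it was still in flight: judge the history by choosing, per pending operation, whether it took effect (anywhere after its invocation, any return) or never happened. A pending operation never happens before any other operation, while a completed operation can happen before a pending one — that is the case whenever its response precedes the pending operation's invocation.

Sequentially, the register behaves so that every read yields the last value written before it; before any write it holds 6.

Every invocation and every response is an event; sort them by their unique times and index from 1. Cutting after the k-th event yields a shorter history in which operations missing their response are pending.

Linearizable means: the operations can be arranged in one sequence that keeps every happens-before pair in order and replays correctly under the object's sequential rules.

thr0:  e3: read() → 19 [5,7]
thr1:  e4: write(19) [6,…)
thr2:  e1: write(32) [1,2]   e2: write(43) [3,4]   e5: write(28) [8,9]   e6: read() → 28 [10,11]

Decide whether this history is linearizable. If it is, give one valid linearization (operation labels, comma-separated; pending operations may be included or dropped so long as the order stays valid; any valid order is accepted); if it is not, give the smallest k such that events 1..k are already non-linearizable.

linearizable — witness: e1, e2, e4, e3, e5, e6

step 1: e1 write(32) — value 32
step 2: e2 write(43) — value 43
step 3: e4 write(19) (pending, included) — value 19
step 4: e3 read() → 19 — value 19
step 5: e5 write(28) — value 28
step 6: e6 read() → 28 — value 28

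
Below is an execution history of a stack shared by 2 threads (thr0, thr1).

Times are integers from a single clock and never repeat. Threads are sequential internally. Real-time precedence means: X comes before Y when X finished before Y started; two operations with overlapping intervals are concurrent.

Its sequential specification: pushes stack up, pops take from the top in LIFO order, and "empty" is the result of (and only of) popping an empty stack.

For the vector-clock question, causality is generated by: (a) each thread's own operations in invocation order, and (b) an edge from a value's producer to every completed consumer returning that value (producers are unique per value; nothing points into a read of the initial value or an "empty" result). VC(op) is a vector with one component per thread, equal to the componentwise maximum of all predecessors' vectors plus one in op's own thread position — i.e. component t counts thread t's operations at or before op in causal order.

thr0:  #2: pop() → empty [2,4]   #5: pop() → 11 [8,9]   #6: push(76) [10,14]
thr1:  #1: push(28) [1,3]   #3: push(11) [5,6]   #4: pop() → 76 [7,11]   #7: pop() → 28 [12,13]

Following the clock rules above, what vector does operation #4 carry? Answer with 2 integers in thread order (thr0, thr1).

(3, 3)

root op #1, invoked 1: fresh clock plus thr1's own tick → (0, 1)
root op #2, invoked 2: fresh clock plus thr0's own tick → (1, 0)
#3 (invocation 5): componentwise max over VC(#1)=(0, 1), +1 at thr1, giving (0, 2)
#5 (invocation 8): componentwise max over VC(#2)=(1, 0), VC(#3)=(0, 2), +1 at thr0, giving (2, 2)
#6 (invocation 10): componentwise max over VC(#5)=(2, 2), +1 at thr0, giving (3, 2)
#4 (invocation 7): componentwise max over VC(#3)=(0, 2), VC(#6)=(3, 2), +1 at thr1, giving (3, 3)
#7 (invocation 12): componentwise max over VC(#1)=(0, 1), VC(#4)=(3, 3), +1 at thr1, giving (3, 4)
target: VC(#4) = (3, 3)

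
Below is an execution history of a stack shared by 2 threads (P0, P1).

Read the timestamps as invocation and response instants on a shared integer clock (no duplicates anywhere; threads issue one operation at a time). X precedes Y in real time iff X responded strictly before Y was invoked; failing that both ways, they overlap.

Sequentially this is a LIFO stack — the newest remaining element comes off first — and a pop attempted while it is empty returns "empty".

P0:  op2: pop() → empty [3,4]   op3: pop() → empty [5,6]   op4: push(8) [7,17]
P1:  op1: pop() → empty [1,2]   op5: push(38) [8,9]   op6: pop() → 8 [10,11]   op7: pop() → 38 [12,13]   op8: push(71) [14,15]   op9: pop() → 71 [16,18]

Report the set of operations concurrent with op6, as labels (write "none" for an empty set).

op6 spans [10,11]; an op avoiding the whole window 10..11 is ordered, any other is concurrent
op1 [1,2]: before
op2 [3,4]: before
op3 [5,6]: before
op4 [7,17]: concurrent
op5 [8,9]: before
op7 [12,13]: after
op8 [14,15]: after
op9 [16,18]: after

op4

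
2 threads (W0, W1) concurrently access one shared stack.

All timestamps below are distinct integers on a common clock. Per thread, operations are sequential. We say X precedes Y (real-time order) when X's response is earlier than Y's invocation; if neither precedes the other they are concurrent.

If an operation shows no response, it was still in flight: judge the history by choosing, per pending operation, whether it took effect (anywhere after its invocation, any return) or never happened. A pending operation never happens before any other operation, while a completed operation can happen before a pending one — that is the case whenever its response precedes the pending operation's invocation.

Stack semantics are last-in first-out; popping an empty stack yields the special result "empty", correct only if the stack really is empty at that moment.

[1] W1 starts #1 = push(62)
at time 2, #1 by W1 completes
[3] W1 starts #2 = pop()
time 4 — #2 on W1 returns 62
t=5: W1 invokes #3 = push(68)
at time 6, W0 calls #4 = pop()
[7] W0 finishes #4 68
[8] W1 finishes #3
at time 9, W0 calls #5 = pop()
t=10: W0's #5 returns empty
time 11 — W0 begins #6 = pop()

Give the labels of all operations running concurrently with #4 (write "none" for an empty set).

#3

concurrent with #4 ([6,7]): every op whose interval crosses 6..7
#1 [1,2]: before
#2 [3,4]: before
#3 [5,8]: concurrent
#5 [9,10]: after
#6 [11,…): after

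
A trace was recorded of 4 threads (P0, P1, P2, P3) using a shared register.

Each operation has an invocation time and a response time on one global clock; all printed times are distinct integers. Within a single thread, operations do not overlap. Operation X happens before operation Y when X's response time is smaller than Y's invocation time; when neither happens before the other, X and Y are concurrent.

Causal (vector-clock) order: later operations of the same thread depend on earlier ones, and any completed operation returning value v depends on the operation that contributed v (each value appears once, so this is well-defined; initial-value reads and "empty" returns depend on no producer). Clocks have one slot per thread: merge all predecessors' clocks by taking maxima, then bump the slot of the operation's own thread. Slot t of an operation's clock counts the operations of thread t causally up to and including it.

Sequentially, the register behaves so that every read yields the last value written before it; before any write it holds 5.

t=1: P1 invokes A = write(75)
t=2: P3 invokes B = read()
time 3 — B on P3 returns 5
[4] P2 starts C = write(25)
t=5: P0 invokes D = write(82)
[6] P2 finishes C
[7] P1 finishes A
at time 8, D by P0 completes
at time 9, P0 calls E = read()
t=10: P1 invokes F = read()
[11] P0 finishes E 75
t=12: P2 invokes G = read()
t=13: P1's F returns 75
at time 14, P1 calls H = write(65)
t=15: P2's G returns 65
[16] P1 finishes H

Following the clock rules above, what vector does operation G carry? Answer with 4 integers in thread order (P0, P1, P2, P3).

(0, 3, 2, 0)

VC(B, invoked at 2): no causal predecessors; +1 on P3 → (0, 0, 0, 1)
VC(C, invoked at 4): no causal predecessors; +1 on P2 → (0, 0, 1, 0)
VC(A, invoked at 1): no causal predecessors; +1 on P1 → (0, 1, 0, 0)
VC(D, invoked at 5): no causal predecessors; +1 on P0 → (1, 0, 0, 0)
F (invocation 10): componentwise max over VC(A)=(0, 1, 0, 0), +1 at P1, giving (0, 2, 0, 0)
H (invocation 14): componentwise max over VC(F)=(0, 2, 0, 0), +1 at P1, giving (0, 3, 0, 0)
E (invocation 9): componentwise max over VC(A)=(0, 1, 0, 0), VC(D)=(1, 0, 0, 0), +1 at P0, giving (2, 1, 0, 0)
G (invocation 12): componentwise max over VC(C)=(0, 0, 1, 0), VC(H)=(0, 3, 0, 0), +1 at P2, giving (0, 3, 2, 0)
target: VC(G) = (0, 3, 2, 0)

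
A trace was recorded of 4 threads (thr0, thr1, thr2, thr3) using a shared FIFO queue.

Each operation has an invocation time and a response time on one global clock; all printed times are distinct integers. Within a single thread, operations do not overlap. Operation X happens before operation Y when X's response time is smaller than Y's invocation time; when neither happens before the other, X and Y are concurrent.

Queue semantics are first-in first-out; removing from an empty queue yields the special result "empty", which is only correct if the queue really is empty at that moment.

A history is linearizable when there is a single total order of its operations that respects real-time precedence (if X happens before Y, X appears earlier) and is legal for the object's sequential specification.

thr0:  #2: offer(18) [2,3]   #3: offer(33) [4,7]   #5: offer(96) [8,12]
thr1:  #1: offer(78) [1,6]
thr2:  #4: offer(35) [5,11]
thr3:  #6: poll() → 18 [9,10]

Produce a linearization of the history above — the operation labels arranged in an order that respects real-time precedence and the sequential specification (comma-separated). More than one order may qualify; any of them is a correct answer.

1. #2 offer(18), leaving queue <18>
2. #1 offer(78), leaving queue <18,78>
3. #3 offer(33), leaving queue <18,78,33>
4. #4 offer(35), leaving queue <18,78,33,35>
5. #5 offer(96), leaving queue <18,78,33,35,96>
6. #6 poll() → 18, leaving queue <78,33,35,96>

#2, #1, #3, #4, #5, #6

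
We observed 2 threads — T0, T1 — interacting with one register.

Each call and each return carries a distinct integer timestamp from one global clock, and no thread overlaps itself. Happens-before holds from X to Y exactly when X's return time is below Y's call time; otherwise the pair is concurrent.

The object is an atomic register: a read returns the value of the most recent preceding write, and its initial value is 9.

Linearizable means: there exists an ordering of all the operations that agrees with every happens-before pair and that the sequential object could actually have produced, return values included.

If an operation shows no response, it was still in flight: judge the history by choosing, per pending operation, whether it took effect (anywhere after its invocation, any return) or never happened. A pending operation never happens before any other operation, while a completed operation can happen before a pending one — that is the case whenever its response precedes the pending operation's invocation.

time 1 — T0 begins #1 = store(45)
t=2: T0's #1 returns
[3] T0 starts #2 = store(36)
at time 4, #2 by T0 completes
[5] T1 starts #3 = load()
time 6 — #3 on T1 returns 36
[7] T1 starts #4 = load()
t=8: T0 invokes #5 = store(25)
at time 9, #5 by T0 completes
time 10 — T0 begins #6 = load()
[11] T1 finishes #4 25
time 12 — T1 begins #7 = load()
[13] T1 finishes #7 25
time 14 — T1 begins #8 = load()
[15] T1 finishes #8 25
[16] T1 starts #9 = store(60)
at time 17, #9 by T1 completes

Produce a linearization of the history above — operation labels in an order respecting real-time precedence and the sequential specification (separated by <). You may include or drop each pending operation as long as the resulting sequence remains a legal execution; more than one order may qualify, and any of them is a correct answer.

#1 < #2 < #3 < #5 < #4 < #6 < #7 < #8 < #9

1. #1 store(45), leaving value 45
2. #2 store(36), leaving value 36
3. #3 load() → 36, leaving value 36
4. #5 store(25), leaving value 25
5. #4 load() → 25, leaving value 25
6. #6 load() (pending, included), leaving value 25
7. #7 load() → 25, leaving value 25
8. #8 load() → 25, leaving value 25
9. #9 store(60), leaving value 60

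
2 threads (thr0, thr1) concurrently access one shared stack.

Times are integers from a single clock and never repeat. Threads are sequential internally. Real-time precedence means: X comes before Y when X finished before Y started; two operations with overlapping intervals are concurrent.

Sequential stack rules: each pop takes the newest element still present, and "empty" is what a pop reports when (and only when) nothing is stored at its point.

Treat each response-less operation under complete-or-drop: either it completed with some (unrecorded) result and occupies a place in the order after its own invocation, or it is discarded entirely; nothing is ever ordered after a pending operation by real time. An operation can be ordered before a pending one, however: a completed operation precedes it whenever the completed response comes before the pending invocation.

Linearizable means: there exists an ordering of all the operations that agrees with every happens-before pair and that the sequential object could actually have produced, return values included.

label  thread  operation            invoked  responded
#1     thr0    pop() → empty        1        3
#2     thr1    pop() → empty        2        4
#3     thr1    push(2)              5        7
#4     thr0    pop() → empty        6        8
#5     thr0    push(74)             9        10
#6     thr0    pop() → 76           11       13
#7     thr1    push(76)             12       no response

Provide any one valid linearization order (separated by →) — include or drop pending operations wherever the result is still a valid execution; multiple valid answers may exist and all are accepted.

step 1: #1 pop() → empty — stack <>
step 2: #2 pop() → empty — stack <>
step 3: #4 pop() → empty — stack <>
step 4: #3 push(2) — stack <2>
step 5: #5 push(74) — stack <2,74>
step 6: #7 push(76) (pending, included) — stack <2,74,76>
step 7: #6 pop() → 76 — stack <2,74>

#1 → #2 → #4 → #3 → #5 → #7 → #6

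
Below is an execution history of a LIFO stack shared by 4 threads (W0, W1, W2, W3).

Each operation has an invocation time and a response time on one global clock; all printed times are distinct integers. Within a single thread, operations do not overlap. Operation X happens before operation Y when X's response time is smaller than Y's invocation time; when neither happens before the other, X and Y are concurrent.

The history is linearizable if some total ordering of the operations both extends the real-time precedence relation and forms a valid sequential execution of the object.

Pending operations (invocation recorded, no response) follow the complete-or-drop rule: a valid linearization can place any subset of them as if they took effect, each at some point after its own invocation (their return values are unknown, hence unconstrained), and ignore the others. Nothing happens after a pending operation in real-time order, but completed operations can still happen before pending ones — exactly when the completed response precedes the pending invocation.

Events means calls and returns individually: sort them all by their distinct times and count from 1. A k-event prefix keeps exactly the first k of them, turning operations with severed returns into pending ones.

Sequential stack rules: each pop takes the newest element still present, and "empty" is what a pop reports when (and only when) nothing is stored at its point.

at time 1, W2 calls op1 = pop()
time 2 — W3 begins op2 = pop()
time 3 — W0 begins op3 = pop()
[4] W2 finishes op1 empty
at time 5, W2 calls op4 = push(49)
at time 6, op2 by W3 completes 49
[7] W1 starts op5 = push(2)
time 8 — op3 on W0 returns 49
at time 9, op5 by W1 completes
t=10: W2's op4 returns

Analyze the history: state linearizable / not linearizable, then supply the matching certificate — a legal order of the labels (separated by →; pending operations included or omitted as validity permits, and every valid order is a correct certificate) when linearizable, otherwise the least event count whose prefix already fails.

prefix check: 1..7 passes, 1..8 fails once op3's time-8 response joins
no legal order exists: 6 real-time-consistent candidates over 3 completed LIFO stack operations, all rejected
including or dropping the 2 pending operations (op4, op5) in any combination fails
e.g. op1, op2, op3 (pending dropped): illegal at step 2, since op2 pop() → 49 cannot apply there
e.g. op1, op3, op2 (pending dropped): illegal at step 2, since op3 pop() → 49 cannot apply there

not linearizable — minimal violating prefix: 8 events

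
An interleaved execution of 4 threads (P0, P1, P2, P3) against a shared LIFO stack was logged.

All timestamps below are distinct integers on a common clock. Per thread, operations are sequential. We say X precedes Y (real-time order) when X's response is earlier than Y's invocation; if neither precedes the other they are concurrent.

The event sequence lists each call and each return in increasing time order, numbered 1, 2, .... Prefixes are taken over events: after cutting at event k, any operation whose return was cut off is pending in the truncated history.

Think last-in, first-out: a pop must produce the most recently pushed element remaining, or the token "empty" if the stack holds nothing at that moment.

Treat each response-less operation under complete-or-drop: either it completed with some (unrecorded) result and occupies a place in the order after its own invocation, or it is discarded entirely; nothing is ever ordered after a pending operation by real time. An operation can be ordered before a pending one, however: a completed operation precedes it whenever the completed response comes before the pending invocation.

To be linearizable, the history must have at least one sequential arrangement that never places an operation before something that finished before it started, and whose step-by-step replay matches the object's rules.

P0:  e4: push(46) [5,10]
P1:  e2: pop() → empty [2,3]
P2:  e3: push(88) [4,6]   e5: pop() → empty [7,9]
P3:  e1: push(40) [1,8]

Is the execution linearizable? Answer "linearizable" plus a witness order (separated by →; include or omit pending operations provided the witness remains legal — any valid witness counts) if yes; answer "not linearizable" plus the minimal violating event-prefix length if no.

already the first 9 events (up to e5's response at time 9) admit no linearization; the first 8 still do
every one of the 4 real-time-consistent orders over 4 completed LIFO stack ops fails the sequential spec
no completion choice of the 1 pending operation (e4) rescues it — every subset was tried
take e1, e2, e3, e5 (pending dropped): step 2 already fails, because e2 pop() → empty cannot occur there
take e2, e1, e3, e5 (pending dropped): step 4 already fails, because e5 pop() → empty cannot occur there

not linearizable — minimal violating prefix: 9 events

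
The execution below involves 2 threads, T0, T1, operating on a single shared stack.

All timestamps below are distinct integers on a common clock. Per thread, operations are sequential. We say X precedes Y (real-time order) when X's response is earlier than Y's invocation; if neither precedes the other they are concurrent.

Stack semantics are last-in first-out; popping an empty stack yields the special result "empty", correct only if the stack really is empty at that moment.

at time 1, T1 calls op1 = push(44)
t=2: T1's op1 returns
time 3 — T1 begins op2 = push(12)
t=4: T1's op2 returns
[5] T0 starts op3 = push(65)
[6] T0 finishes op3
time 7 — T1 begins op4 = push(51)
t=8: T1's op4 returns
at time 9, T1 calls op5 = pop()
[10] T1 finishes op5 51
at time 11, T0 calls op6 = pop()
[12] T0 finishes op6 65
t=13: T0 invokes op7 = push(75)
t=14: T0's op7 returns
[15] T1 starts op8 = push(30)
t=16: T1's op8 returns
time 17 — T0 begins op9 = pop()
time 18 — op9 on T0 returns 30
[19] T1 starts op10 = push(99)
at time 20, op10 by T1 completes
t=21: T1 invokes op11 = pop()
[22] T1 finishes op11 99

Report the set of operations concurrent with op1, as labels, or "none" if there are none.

op1 spans [1,2]: anything still running between times 1 and 2 counts as concurrent
op2 [3,4]: after
op3 [5,6]: after
op4 [7,8]: after
op5 [9,10]: after
op6 [11,12]: after
op7 [13,14]: after
op8 [15,16]: after
op9 [17,18]: after
op10 [19,20]: after
op11 [21,22]: after

none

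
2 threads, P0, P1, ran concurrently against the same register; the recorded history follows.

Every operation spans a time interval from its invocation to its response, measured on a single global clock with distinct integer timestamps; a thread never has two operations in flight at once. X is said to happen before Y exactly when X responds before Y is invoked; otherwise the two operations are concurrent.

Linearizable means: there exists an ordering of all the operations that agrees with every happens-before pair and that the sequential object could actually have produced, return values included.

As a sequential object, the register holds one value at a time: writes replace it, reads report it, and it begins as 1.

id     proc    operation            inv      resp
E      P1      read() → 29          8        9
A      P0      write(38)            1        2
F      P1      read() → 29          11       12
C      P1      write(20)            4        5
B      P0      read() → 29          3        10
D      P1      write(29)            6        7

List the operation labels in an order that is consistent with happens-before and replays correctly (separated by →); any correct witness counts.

1. A write(38), leaving value 38
2. C write(20), leaving value 20
3. D write(29), leaving value 29
4. B read() → 29, leaving value 29
5. E read() → 29, leaving value 29
6. F read() → 29, leaving value 29

A → C → D → B → E → F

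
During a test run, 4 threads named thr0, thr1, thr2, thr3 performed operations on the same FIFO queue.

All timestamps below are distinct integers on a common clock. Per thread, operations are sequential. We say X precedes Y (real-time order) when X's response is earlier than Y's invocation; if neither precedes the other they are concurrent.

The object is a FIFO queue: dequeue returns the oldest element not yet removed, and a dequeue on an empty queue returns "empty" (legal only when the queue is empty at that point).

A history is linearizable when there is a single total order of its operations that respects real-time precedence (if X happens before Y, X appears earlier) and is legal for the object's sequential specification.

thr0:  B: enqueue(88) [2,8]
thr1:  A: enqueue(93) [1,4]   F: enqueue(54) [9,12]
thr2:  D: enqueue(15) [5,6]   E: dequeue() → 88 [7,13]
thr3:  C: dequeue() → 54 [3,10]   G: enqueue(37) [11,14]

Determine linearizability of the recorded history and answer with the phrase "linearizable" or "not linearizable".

not linearizable

through event 9 a valid linearization exists; event 10 (C responding at time 10) ends that
all 12 real-time-respecting orders fail — 4 completed FIFO queue operations, no legal replay
no escape via the 2 pending operations (E, F): every completion choice fails
e.g. A, B, C, D (pending dropped): illegal at step 3, since C dequeue() → 54 cannot apply there
e.g. A, B, D, C (pending dropped): illegal at step 4, since C dequeue() → 54 cannot apply there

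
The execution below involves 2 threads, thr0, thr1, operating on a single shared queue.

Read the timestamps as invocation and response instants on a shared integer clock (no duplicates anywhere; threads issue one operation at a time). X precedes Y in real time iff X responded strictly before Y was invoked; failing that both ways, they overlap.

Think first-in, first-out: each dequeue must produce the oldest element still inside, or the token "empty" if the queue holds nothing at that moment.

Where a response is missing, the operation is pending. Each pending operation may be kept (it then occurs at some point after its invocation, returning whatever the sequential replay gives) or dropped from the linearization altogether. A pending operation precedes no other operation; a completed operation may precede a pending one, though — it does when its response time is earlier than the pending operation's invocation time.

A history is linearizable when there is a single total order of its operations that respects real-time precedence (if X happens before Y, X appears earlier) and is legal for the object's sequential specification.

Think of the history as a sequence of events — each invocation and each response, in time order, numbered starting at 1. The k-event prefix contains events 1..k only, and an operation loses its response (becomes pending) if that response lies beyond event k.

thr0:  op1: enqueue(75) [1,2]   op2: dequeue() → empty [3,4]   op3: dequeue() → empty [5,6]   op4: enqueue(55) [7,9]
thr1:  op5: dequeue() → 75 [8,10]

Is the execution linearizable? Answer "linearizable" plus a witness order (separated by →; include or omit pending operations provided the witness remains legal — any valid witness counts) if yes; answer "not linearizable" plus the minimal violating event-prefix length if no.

not linearizable — minimal violating prefix: 4 events

the violation lands at event 4, op2's response at time 4: events 1..3 linearize, events 1..4 do not
a single order respects real time; the 2 completed queue operations fail replay along it
for example op1, op2 fails at step 2: op2 dequeue() → empty is not legal there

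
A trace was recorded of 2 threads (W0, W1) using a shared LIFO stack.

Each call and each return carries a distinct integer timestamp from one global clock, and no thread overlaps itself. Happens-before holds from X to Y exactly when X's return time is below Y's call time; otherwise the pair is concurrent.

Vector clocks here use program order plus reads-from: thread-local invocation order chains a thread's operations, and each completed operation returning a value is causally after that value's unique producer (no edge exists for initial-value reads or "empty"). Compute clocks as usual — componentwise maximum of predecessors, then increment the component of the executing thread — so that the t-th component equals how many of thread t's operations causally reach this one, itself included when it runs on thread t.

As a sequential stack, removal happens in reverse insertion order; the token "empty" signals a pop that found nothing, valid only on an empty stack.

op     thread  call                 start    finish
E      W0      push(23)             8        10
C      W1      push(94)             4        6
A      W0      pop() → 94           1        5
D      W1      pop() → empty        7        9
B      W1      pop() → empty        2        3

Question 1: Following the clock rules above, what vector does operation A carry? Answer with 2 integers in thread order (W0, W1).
Answer: (1, 2)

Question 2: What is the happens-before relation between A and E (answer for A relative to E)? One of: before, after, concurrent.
Answer: before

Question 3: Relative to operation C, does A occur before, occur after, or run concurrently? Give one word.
Answer: concurrent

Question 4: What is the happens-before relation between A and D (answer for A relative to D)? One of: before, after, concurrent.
Answer: before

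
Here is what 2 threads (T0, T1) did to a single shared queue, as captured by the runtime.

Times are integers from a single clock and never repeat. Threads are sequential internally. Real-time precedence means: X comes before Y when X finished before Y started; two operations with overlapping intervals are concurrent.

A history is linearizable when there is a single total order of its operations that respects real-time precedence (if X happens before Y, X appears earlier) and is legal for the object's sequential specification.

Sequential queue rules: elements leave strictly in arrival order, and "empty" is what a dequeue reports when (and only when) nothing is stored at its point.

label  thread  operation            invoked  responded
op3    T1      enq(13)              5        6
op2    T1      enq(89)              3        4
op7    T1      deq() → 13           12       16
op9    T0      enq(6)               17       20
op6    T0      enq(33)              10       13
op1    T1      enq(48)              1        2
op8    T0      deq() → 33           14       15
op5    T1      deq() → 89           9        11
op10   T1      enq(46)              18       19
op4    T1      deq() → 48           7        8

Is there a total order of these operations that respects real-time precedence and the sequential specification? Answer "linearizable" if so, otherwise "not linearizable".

witness order: op1, op2, op3, op4, op5, op6, op7, op8, op9, op10
step 1: op1 enq(48) — queue <48>
step 2: op2 enq(89) — queue <48,89>
step 3: op3 enq(13) — queue <48,89,13>
step 4: op4 deq() → 48 — queue <89,13>
step 5: op5 deq() → 89 — queue <13>
step 6: op6 enq(33) — queue <13,33>
step 7: op7 deq() → 13 — queue <33>
step 8: op8 deq() → 33 — queue <>
step 9: op9 enq(6) — queue <6>
step 10: op10 enq(46) — queue <6,46>

linearizable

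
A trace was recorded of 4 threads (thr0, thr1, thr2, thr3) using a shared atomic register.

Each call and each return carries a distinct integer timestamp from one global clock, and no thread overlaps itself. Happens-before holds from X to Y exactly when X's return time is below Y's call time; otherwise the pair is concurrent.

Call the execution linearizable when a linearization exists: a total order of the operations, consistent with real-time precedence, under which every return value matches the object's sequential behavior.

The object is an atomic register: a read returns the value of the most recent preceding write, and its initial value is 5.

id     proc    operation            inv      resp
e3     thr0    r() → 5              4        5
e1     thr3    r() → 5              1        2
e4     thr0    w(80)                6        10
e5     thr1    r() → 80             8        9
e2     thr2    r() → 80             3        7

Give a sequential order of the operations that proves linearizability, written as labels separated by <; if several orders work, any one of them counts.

e1 < e3 < e4 < e2 < e5

after step 1 (e1 r() → 5): value 5
after step 2 (e3 r() → 5): value 5
after step 3 (e4 w(80)): value 80
after step 4 (e2 r() → 80): value 80
after step 5 (e5 r() → 80): value 80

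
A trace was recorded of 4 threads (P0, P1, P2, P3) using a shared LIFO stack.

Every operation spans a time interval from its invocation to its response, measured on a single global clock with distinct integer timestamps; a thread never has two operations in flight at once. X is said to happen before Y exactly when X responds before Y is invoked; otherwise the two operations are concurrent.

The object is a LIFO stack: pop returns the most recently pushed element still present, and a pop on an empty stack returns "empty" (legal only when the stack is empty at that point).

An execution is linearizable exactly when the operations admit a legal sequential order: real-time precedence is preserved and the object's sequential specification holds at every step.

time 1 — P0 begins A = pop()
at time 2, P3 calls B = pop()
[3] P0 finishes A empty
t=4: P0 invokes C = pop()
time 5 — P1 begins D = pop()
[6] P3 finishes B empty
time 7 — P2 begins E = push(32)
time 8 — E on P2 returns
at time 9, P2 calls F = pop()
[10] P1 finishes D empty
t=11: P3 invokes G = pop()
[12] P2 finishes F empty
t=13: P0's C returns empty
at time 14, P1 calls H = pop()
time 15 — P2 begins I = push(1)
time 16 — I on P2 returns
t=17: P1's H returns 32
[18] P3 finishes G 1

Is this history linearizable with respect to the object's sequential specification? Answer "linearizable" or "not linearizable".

prefix check: 1..16 passes, 1..17 fails once H's time-17 response joins
no legal order exists: 64 real-time-consistent candidates over 8 completed LIFO stack operations, all rejected
including or dropping the 1 pending operation (G) in any combination fails
for example A, B, C, D, E, F, H, I (pending dropped) fails at step 6: F pop() → empty is not legal there
for example A, B, C, D, E, F, I, H (pending dropped) fails at step 6: F pop() → empty is not legal there

not linearizable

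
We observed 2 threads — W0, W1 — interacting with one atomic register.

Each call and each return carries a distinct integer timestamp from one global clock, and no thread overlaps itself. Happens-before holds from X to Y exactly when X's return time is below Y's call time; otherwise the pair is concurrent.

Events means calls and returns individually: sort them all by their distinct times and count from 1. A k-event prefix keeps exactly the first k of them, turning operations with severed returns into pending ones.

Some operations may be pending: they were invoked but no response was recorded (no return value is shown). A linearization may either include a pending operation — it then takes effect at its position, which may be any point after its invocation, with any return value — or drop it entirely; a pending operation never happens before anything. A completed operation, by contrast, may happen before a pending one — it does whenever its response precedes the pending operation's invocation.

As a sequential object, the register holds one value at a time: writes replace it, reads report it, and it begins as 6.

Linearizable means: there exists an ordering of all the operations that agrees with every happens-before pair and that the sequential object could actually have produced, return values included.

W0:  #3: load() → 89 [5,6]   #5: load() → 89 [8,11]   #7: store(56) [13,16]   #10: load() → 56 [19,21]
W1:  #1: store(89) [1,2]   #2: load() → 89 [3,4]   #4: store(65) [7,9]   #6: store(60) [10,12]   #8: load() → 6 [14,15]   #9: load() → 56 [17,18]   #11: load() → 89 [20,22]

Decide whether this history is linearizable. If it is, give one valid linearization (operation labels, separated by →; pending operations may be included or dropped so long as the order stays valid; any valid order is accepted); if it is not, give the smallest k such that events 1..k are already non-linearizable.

not linearizable — minimal violating prefix: 15 events

already the first 15 events (up to #8's response at time 15) admit no linearization; the first 14 still do
3 orders of the 7 completed atomic register ops respect real time; none is legal
completion choices over the 1 pending operation (#7) were checked; none helps
one such order, #1, #2, #3, #4, #5, #6, #8 (pending dropped), breaks at step 5 where #5 load() → 89 is illegal
one such order, #1, #2, #3, #4, #6, #5, #8 (pending dropped), breaks at step 6 where #5 load() → 89 is illegal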